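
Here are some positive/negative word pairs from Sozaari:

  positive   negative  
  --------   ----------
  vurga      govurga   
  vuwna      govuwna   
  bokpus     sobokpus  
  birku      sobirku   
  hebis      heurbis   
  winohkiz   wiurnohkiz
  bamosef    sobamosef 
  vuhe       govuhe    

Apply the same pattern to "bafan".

sobafan

bokpus and hebis both end in -s yet inflect differently (sobokpus, heurbis), so the final letter is not what conditions the rule; the first letter is.
"bafan" begins with b-. The stems beginning with b- (bokpus → sobokpus, birku → sobirku, bamosef → sobamosef) add the prefix so-.
So bafan → sobafan.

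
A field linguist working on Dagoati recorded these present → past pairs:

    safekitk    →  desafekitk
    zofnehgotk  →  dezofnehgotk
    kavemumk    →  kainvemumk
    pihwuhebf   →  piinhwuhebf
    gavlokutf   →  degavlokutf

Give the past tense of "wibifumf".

"wibifumf" has second-to-last letter 'm'. The one such stem in the data (kavemumk → kainvemumk) inserts -in- after the first vowel (as does pihwuhebf), so the same rule applies.
The other pattern: stems whose second-to-last letter is 't' add the prefix de-.
So wibifumf → wiinbifumf.

wiinbifumf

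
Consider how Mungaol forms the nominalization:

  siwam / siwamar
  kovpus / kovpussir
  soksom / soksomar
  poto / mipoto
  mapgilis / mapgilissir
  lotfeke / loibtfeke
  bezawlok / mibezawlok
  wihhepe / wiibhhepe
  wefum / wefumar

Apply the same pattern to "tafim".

tafimar

wefum and kovpus both have last vowel 'u' yet inflect differently (wefumar, kovpussir), so the last vowel is not what conditions the rule; the final letter is.
"tafim" ends in -m. The stems ending in -m (siwam → siwamar, soksom → soksomar, wefum → wefumar) add -ar.
The other patterns: stems ending in -e insert -ib- after the first vowel; stems ending in -s double the final consonant and add -ir; stems ending in -k or -o add the prefix mi-.
So tafim → tafimar.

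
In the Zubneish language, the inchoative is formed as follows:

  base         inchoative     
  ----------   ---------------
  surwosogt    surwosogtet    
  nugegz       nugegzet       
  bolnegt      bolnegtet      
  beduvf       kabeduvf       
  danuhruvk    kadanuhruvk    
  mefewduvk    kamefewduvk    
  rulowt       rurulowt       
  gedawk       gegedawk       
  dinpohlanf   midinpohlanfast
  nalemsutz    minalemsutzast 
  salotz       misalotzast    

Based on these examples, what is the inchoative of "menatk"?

mimenatkast

surwosogt and rulowt both end in -t yet inflect differently (surwosogtet, rurulowt), so the final letter is not what conditions the rule; the second-to-last letter is.
"menatk" has second-to-last letter 't'. The stems whose second-to-last letter is 't' (nalemsutz → minalemsutzast, salotz → misalotzast) add mi- … -ast around the stem.
The other patterns: stems whose second-to-last letter is 'g' add -et; stems whose second-to-last letter is 'v' add the prefix ka-; stems whose second-to-last letter is 'w' repeat the first consonant+vowel as a prefix.
So menatk → mimenatkast.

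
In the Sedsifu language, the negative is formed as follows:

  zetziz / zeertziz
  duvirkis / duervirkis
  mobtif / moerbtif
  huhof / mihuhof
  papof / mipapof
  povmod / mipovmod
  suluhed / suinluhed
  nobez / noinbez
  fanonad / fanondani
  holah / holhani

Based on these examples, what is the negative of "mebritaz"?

mebritzani

mobtif and huhof both end in -f yet inflect differently (moerbtif, mihuhof), so the final letter is not what conditions the rule; the last vowel is.
"mebritaz" has last vowel 'a'. The stems whose last vowel is 'a' (fanonad → fanondani, holah → holhani) delete the last vowel and add -ani.
So mebritaz → mebritzani.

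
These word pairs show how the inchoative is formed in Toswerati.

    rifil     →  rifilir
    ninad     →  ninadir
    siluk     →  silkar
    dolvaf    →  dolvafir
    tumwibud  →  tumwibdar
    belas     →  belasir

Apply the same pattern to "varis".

tumwibud and ninad both end in -d yet inflect differently (tumwibdar, ninadir), so the final letter is not what conditions the rule; the last vowel is.
"varis" has last vowel 'i'. The one such stem in the data (rifil → rifilir) adds -ir, so the same rule applies.
The other pattern: stems whose last vowel is 'u' delete the last vowel and add -ar.
So varis → varisir.

varisir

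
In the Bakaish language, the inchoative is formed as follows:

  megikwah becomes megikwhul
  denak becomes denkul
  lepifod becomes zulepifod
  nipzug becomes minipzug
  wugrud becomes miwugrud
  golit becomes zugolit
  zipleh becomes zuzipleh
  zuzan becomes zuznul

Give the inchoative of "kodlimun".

mikodlimun

"kodlimun" has last vowel 'u'. The stems whose last vowel is 'u' (wugrud → miwugrud, nipzug → minipzug) add the prefix mi-.
So kodlimun → mikodlimun.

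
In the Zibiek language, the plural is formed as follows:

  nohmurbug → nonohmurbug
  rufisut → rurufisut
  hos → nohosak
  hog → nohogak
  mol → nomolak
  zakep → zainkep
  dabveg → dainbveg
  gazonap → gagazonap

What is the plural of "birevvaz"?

bibirevvaz

hog and dabveg both end in -g yet inflect differently (nohogak, dainbveg), so the final letter is not what conditions the rule; the number of vowels is.
"birevvaz" has 3 vowels. The stems with 3 vowels (gazonap → gagazonap, rufisut → rurufisut, nohmurbug → nonohmurbug) repeat the first consonant+vowel as a prefix.
So birevvaz → bibirevvaz.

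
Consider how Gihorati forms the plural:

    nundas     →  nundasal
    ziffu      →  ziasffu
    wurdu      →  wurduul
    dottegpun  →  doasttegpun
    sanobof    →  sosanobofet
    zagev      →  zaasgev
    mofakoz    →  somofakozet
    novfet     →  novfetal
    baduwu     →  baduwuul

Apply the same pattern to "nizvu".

nizvual

"nizvu" begins with n-. The stems beginning with n- (nundas → nundasal, novfet → novfetal) add -al.
So nizvu → nizvual.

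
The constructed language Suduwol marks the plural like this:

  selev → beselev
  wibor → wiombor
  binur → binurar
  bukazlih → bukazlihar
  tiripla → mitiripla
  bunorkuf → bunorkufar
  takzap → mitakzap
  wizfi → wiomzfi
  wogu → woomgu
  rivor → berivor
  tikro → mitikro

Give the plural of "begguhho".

begguhhoar

wibor and binur both end in -r yet inflect differently (wiombor, binurar), so the final letter is not what conditions the rule; the first letter is.
"begguhho" begins with b-. The stems beginning with b- (binur → binurar, bukazlih → bukazlihar, bunorkuf → bunorkufar) add -ar.
So begguhho → begguhhoar.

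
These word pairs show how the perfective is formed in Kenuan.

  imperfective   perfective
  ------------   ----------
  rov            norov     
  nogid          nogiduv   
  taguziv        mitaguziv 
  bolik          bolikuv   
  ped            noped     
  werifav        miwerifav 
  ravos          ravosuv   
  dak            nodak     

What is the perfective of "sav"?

nosav

dak and bolik both end in -k yet inflect differently (nodak, bolikuv), so the final letter is not what conditions the rule; the number of vowels is.
"sav" has 1 vowel. The stems with 1 vowel (dak → nodak, rov → norov, ped → noped) add the prefix no-.
The other patterns: stems with 2 vowels add -uv; stems with 3 vowels add the prefix mi-.
So sav → nosav.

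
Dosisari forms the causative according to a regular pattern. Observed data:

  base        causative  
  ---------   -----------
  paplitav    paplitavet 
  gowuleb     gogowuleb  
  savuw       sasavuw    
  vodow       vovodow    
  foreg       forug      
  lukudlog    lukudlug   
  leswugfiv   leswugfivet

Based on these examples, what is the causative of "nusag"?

nusug

"nusag" ends in -g. The stems ending in -g (foreg → forug, lukudlog → lukudlug) change the last vowel to 'u'.
So nusag → nusug.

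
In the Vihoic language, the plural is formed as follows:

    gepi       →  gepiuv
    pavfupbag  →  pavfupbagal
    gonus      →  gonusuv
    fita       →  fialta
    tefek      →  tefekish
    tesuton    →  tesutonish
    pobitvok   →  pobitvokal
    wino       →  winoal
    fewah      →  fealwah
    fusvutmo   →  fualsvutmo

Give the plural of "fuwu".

wino and fusvutmo both end in -o yet inflect differently (winoal, fualsvutmo), so the final letter is not what conditions the rule; the first letter is.
"fuwu" begins with f-. The stems beginning with f- (fita → fialta, fusvutmo → fualsvutmo, fewah → fealwah) insert -al- after the first vowel.
So fuwu → fualwu.

fualwu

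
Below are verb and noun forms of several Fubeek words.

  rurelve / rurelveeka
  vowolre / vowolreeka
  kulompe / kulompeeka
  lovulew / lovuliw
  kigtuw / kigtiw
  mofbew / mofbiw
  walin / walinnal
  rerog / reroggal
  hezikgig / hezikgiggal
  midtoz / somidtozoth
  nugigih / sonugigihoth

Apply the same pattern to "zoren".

rurelve and lovulew both have last vowel 'e' yet inflect differently (rurelveeka, lovuliw), so the last vowel is not what conditions the rule; the final letter is.
"zoren" ends in -n. The one such stem in the data (walin → walinnal) doubles the final consonant and adds -al (as do rerog, hezikgig), so the same rule applies.
The other patterns: stems ending in -e add -eka; stems ending in -w change the last vowel to 'i'; stems ending in -h or -z add so- … -oth around the stem.
So zoren → zorennal.

zorennal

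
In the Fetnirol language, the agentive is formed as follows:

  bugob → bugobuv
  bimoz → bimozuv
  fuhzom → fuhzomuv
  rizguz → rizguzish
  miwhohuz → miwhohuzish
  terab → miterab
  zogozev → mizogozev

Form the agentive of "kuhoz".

bimoz and rizguz both end in -z yet inflect differently (bimozuv, rizguzish), so the final letter is not what conditions the rule; the last vowel is.
"kuhoz" has last vowel 'o'. The stems whose last vowel is 'o' (bugob → bugobuv, bimoz → bimozuv, fuhzom → fuhzomuv) add -uv.
So kuhoz → kuhozuv.

kuhozuv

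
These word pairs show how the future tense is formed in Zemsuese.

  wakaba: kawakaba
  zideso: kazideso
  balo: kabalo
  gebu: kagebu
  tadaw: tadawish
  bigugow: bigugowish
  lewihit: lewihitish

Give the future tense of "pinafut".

pinafutish

wakaba and tadaw both have last vowel 'a' yet inflect differently (kawakaba, tadawish), so the last vowel is not what conditions the rule; whether the stem ends in a vowel or a consonant is.
"pinafut" ends in a consonant. The stems ending in a consonant (tadaw → tadawish, bigugow → bigugowish, lewihit → lewihitish) add -ish.
The other pattern: stems ending in a vowel add the prefix ka-.
So pinafut → pinafutish.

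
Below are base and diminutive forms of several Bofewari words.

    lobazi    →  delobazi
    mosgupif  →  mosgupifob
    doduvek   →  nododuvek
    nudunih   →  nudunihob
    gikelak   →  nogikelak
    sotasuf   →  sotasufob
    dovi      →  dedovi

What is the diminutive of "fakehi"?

defakehi

dovi and nudunih both have last vowel 'i' yet inflect differently (dedovi, nudunihob), so the last vowel is not what conditions the rule; the final letter is.
"fakehi" ends in -i. The stems ending in -i (dovi → dedovi, lobazi → delobazi) add the prefix de-.
So fakehi → defakehi.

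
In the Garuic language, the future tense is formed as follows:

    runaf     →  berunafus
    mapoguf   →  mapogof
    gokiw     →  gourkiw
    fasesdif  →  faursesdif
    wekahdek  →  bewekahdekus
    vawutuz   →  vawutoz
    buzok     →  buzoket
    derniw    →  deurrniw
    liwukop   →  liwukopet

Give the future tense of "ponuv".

ponov

"ponuv" has last vowel 'u'. The stems whose last vowel is 'u' (vawutuz → vawutoz, mapoguf → mapogof) change the last vowel to 'o'.
The other patterns: stems whose last vowel is 'a' or 'e' add be- … -us around the stem; stems whose last vowel is 'i' insert -ur- after the first vowel; stems whose last vowel is 'o' add -et.
So ponuv → ponov.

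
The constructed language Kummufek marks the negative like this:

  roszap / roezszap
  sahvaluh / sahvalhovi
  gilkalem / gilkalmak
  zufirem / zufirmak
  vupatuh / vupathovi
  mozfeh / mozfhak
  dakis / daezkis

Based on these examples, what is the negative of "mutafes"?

mutafsak

"mutafes" has last vowel 'e'. The stems whose last vowel is 'e' (gilkalem → gilkalmak, zufirem → zufirmak, mozfeh → mozfhak) delete the last vowel and add -ak.
So mutafes → mutafsak.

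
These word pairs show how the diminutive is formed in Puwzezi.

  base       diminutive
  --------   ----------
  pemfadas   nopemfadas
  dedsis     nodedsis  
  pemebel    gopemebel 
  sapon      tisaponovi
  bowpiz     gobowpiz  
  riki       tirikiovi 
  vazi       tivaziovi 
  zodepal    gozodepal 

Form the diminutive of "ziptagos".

noziptagos

dedsis and vazi both have last vowel 'i' yet inflect differently (nodedsis, tivaziovi), so the last vowel is not what conditions the rule; the final letter is.
"ziptagos" ends in -s. The stems ending in -s (dedsis → nodedsis, pemfadas → nopemfadas) add the prefix no-.
So ziptagos → noziptagos.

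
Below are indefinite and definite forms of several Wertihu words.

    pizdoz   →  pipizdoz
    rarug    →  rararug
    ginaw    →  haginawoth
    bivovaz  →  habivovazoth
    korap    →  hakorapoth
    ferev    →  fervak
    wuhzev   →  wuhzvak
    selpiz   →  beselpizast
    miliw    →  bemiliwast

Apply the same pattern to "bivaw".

pizdoz and bivovaz both end in -z yet inflect differently (pipizdoz, habivovazoth), so the final letter is not what conditions the rule; the last vowel is.
"bivaw" has last vowel 'a'. The stems whose last vowel is 'a' (ginaw → haginawoth, bivovaz → habivovazoth, korap → hakorapoth) add ha- … -oth around the stem.
So bivaw → habivawoth.

habivawoth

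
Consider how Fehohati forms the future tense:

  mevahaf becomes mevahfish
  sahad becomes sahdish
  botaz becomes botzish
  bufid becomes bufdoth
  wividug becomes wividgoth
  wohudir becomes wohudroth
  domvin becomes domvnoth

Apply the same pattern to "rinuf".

sahad and bufid both end in -d yet inflect differently (sahdish, bufdoth), so the final letter is not what conditions the rule; the last vowel is.
"rinuf" has last vowel 'u'. The one such stem in the data (wividug → wividgoth) deletes the last vowel and adds -oth (as do bufid, wohudir), so the same rule applies.
So rinuf → rinfoth.

rinfoth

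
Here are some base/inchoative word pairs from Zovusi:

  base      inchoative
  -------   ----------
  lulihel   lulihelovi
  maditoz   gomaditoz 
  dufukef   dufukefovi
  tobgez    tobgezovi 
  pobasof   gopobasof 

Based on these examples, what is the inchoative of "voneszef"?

maditoz and tobgez both end in -z yet inflect differently (gomaditoz, tobgezovi), so the final letter is not what conditions the rule; the last vowel is.
"voneszef" has last vowel 'e'. The stems whose last vowel is 'e' (tobgez → tobgezovi, dufukef → dufukefovi, lulihel → lulihelovi) add -ovi.
The other pattern: stems whose last vowel is 'o' add the prefix go-.
So voneszef → voneszefovi.

voneszefovi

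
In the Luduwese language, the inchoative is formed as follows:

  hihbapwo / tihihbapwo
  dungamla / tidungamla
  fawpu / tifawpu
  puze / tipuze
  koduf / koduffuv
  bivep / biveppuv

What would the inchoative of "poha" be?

tipoha

"poha" ends in a vowel. The stems ending in a vowel (hihbapwo → tihihbapwo, dungamla → tidungamla, fawpu → tifawpu) add the prefix ti-.
So poha → tipoha.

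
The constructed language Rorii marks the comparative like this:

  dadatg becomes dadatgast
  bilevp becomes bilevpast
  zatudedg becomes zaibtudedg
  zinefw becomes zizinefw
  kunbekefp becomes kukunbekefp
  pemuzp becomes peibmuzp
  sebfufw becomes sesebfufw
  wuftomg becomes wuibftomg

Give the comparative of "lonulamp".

bilevp and kunbekefp both end in -p yet inflect differently (bilevpast, kukunbekefp), so the final letter is not what conditions the rule; the second-to-last letter is.
"lonulamp" has second-to-last letter 'm'. The one such stem in the data (wuftomg → wuibftomg) inserts -ib- after the first vowel (as do zatudedg, pemuzp), so the same rule applies.
So lonulamp → loibnulamp.

loibnulamp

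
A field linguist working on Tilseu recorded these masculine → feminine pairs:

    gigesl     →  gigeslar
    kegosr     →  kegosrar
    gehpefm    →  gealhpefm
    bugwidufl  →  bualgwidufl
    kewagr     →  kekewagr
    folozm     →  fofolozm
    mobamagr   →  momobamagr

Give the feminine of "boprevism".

boprevismar

gigesl and bugwidufl both end in -l yet inflect differently (gigeslar, bualgwidufl), so the final letter is not what conditions the rule; the second-to-last letter is.
"boprevism" has second-to-last letter 's'. The stems whose second-to-last letter is 's' (gigesl → gigeslar, kegosr → kegosrar) add -ar.
So boprevism → boprevismar.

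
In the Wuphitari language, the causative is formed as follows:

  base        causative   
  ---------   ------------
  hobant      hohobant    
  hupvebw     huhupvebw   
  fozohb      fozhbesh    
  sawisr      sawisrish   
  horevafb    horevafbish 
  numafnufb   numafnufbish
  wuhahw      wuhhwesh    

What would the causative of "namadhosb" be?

namadhosbish

"namadhosb" has second-to-last letter 's'. The one such stem in the data (sawisr → sawisrish) adds -ish, so the same rule applies.
So namadhosb → namadhosbish.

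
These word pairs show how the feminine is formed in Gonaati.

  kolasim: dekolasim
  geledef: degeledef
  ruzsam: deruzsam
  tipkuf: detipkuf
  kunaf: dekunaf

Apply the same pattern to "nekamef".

denekamef

Every pair shown (kolasim → dekolasim, geledef → degeledef, ruzsam → deruzsam, …) follows the same rule: add the prefix de-.
So nekamef → denekamef.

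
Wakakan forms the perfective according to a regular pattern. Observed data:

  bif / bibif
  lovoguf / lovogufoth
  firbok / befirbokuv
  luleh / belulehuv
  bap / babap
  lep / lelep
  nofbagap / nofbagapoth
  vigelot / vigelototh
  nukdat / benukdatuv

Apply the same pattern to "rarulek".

nukdat and vigelot both end in -t yet inflect differently (benukdatuv, vigelototh), so the final letter is not what conditions the rule; the number of vowels is.
"rarulek" has 3 vowels. The stems with 3 vowels (vigelot → vigelototh, lovoguf → lovogufoth, nofbagap → nofbagapoth) add -oth.
So rarulek → rarulekoth.

rarulekoth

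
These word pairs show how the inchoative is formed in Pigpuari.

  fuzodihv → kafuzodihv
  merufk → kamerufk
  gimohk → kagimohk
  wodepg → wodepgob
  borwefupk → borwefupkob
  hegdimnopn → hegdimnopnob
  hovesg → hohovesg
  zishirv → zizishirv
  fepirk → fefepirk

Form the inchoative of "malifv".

kamalifv

merufk and borwefupk both end in -k yet inflect differently (kamerufk, borwefupkob), so the final letter is not what conditions the rule; the second-to-last letter is.
"malifv" has second-to-last letter 'f'. The one such stem in the data (merufk → kamerufk) adds the prefix ka-, so the same rule applies.
The other patterns: stems whose second-to-last letter is 'p' add -ob; stems whose second-to-last letter is 'r' or 's' repeat the first consonant+vowel as a prefix.
So malifv → kamalifv.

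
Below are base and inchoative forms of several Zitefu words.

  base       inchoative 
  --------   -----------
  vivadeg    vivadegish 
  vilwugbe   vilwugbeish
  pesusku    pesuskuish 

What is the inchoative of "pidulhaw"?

pidulhawish

Every pair shown (vivadeg → vivadegish, vilwugbe → vilwugbeish, pesusku → pesuskuish) follows the same rule: add -ish.
So pidulhaw → pidulhawish.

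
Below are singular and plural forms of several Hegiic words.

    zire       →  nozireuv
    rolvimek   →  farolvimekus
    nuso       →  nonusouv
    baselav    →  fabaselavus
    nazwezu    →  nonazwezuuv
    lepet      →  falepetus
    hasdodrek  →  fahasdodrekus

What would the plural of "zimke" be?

nozimkeuv

zire and lepet both have last vowel 'e' yet inflect differently (nozireuv, falepetus), so the last vowel is not what conditions the rule; whether the stem ends in a vowel or a consonant is.
"zimke" ends in a vowel. The stems ending in a vowel (nazwezu → nonazwezuuv, zire → nozireuv, nuso → nonusouv) add no- … -uv around the stem.
So zimke → nozimkeuv.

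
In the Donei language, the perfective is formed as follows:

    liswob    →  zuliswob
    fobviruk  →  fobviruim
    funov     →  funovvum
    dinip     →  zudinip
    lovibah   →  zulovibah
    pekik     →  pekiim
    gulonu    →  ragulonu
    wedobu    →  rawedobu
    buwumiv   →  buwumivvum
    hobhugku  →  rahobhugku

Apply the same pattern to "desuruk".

hobhugku and fobviruk both have last vowel 'u' yet inflect differently (rahobhugku, fobviruim), so the last vowel is not what conditions the rule; the final letter is.
"desuruk" ends in -k. The stems ending in -k (fobviruk → fobviruim, pekik → pekiim) drop the final letter and add -im.
So desuruk → desuruim.

desuruim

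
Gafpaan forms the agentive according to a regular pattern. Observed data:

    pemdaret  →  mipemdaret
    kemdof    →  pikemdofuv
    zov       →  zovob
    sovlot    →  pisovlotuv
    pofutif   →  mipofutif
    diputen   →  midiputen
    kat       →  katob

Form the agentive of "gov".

govob

kat and sovlot both end in -t yet inflect differently (katob, pisovlotuv), so the final letter is not what conditions the rule; the number of vowels is.
"gov" has 1 vowel. The stems with 1 vowel (kat → katob, zov → zovob) add -ob.
The other patterns: stems with 2 vowels add pi- … -uv around the stem; stems with 3 vowels add the prefix mi-.
So gov → govob.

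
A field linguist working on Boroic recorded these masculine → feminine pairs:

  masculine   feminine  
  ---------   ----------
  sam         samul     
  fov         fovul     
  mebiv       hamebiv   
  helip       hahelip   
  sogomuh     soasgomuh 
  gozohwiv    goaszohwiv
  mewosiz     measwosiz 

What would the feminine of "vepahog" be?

fov and mebiv both end in -v yet inflect differently (fovul, hamebiv), so the final letter is not what conditions the rule; the number of vowels is.
"vepahog" has 3 vowels. The stems with 3 vowels (sogomuh → soasgomuh, gozohwiv → goaszohwiv, mewosiz → measwosiz) insert -as- after the first vowel.
The other patterns: stems with 1 vowel add -ul; stems with 2 vowels add the prefix ha-.
So vepahog → veaspahog.

veaspahog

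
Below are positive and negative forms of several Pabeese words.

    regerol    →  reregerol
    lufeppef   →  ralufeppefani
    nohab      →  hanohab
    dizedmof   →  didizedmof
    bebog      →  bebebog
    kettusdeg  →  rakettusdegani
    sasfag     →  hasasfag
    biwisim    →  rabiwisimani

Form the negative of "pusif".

rapusifani

"pusif" has last vowel 'i'. The one such stem in the data (biwisim → rabiwisimani) adds ra- … -ani around the stem, so the same rule applies.
So pusif → rapusifani.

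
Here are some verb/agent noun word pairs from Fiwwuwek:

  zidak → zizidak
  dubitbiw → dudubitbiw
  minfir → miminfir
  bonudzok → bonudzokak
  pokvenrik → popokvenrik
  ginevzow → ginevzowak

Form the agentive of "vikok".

ginevzow and dubitbiw both end in -w yet inflect differently (ginevzowak, dudubitbiw), so the final letter is not what conditions the rule; the last vowel is.
"vikok" has last vowel 'o'. The stems whose last vowel is 'o' (ginevzow → ginevzowak, bonudzok → bonudzokak) add -ak.
So vikok → vikokak.

vikokak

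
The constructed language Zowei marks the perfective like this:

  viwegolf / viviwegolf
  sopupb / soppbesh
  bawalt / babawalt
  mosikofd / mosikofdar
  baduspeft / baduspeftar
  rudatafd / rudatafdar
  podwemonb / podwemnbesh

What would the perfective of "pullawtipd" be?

baduspeft and bawalt both end in -t yet inflect differently (baduspeftar, babawalt), so the final letter is not what conditions the rule; the second-to-last letter is.
"pullawtipd" has second-to-last letter 'p'. The one such stem in the data (sopupb → soppbesh) deletes the last vowel and adds -esh (as does podwemonb), so the same rule applies.
So pullawtipd → pullawtpdesh.

pullawtpdesh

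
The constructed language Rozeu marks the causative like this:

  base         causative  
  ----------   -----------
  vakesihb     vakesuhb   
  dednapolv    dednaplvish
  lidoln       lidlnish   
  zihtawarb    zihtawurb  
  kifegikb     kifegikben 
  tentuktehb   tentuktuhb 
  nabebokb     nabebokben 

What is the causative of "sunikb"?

tentuktehb and kifegikb both end in -b yet inflect differently (tentuktuhb, kifegikben), so the final letter is not what conditions the rule; the second-to-last letter is.
"sunikb" has second-to-last letter 'k'. The stems whose second-to-last letter is 'k' (kifegikb → kifegikben, nabebokb → nabebokben) add -en.
The other patterns: stems whose second-to-last letter is 'h' or 'r' change the last vowel to 'u'; stems whose second-to-last letter is 'l' delete the last vowel and add -ish.
So sunikb → sunikben.

sunikben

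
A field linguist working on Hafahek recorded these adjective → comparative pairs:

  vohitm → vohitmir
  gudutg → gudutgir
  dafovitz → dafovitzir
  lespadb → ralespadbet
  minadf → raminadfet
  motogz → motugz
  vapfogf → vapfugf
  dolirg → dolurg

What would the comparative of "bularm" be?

"bularm" has second-to-last letter 'r'. The one such stem in the data (dolirg → dolurg) changes the last vowel to 'u' (as do motogz, vapfogf), so the same rule applies.
So bularm → bulurm.

bulurm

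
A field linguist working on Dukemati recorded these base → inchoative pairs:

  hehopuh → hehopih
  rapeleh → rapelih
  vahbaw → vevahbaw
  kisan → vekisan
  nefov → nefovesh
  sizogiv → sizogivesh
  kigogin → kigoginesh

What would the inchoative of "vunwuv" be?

"vunwuv" has last vowel 'u'. The one such stem in the data (hehopuh → hehopih) changes the last vowel to 'i' (as does rapeleh), so the same rule applies.
The other patterns: stems whose last vowel is 'a' add the prefix ve-; stems whose last vowel is 'i' or 'o' add -esh.
So vunwuv → vunwiv.

vunwiv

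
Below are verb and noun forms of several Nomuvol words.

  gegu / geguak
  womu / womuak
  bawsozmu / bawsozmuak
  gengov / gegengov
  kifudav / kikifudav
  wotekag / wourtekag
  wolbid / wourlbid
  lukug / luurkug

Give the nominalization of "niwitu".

kifudav and wotekag both have last vowel 'a' yet inflect differently (kikifudav, wourtekag), so the last vowel is not what conditions the rule; the final letter is.
"niwitu" ends in -u. The stems ending in -u (gegu → geguak, womu → womuak, bawsozmu → bawsozmuak) add -ak.
The other patterns: stems ending in -v repeat the first consonant+vowel as a prefix; stems ending in -d or -g insert -ur- after the first vowel.
So niwitu → niwituak.

niwituak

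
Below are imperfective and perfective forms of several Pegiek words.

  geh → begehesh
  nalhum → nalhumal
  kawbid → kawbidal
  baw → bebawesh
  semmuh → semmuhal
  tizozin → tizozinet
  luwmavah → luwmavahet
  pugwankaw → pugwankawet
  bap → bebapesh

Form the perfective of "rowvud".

geh and semmuh both end in -h yet inflect differently (begehesh, semmuhal), so the final letter is not what conditions the rule; the number of vowels is.
"rowvud" has 2 vowels. The stems with 2 vowels (kawbid → kawbidal, semmuh → semmuhal, nalhum → nalhumal) add -al.
So rowvud → rowvudal.

rowvudal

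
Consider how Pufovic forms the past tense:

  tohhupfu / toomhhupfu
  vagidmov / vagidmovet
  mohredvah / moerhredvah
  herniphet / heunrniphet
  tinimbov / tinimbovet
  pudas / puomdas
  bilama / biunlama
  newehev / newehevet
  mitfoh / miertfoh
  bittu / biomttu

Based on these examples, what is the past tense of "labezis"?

laombezis

"labezis" ends in -s. The one such stem in the data (pudas → puomdas) inserts -om- after the first vowel (as do bittu, tohhupfu), so the same rule applies.
So labezis → laombezis.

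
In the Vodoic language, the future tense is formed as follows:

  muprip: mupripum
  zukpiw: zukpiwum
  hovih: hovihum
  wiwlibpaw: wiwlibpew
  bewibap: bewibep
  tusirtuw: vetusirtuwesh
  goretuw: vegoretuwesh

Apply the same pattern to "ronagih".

ronagihum

zukpiw and wiwlibpaw both end in -w yet inflect differently (zukpiwum, wiwlibpew), so the final letter is not what conditions the rule; the last vowel is.
"ronagih" has last vowel 'i'. The stems whose last vowel is 'i' (muprip → mupripum, zukpiw → zukpiwum, hovih → hovihum) add -um.
So ronagih → ronagihum.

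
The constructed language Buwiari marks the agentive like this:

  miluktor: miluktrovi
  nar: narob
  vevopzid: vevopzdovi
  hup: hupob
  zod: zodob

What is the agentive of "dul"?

zod and vevopzid both end in -d yet inflect differently (zodob, vevopzdovi), so the final letter is not what conditions the rule; the number of vowels is.
"dul" has 1 vowel. The stems with 1 vowel (nar → narob, zod → zodob, hup → hupob) add -ob.
The other pattern: stems with 3 vowels delete the last vowel and add -ovi.
So dul → dulob.

dulob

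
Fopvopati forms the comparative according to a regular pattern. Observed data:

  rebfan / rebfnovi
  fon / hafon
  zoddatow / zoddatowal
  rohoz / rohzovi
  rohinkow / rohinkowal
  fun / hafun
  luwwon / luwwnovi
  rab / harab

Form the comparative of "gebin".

gebnovi

fon and luwwon both end in -n yet inflect differently (hafon, luwwnovi), so the final letter is not what conditions the rule; the number of vowels is.
"gebin" has 2 vowels. The stems with 2 vowels (luwwon → luwwnovi, rebfan → rebfnovi, rohoz → rohzovi) delete the last vowel and add -ovi.
The other patterns: stems with 1 vowel add the prefix ha-; stems with 3 vowels add -al.
So gebin → gebnovi.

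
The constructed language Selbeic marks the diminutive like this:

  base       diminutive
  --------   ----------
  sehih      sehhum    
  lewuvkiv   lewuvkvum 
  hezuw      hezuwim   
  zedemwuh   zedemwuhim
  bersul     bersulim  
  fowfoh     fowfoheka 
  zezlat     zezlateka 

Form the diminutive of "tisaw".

tisaweka

sehih and zedemwuh both end in -h yet inflect differently (sehhum, zedemwuhim), so the final letter is not what conditions the rule; the last vowel is.
"tisaw" has last vowel 'a'. The one such stem in the data (zezlat → zezlateka) adds -eka, so the same rule applies.
The other patterns: stems whose last vowel is 'i' delete the last vowel and add -um; stems whose last vowel is 'u' add -im.
So tisaw → tisaweka.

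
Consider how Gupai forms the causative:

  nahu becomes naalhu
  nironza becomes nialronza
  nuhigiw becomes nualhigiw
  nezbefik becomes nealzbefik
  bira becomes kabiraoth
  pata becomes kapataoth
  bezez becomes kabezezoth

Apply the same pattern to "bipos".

"bipos" begins with b-. The stems beginning with b- (bira → kabiraoth, bezez → kabezezoth) add ka- … -oth around the stem.
So bipos → kabiposoth.

kabiposoth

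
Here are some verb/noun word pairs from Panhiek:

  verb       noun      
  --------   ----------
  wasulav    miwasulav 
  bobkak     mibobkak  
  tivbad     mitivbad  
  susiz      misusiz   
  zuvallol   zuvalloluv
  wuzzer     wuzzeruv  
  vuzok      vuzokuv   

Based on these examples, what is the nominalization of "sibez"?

sibezuv

"sibez" has last vowel 'e'. The one such stem in the data (wuzzer → wuzzeruv) adds -uv, so the same rule applies.
The other pattern: stems whose last vowel is 'a' or 'i' add the prefix mi-.
So sibez → sibezuv.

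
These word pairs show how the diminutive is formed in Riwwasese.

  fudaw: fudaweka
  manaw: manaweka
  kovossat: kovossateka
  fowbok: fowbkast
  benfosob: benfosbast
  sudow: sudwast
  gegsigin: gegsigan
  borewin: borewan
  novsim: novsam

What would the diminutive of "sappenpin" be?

sappenpan

"sappenpin" has last vowel 'i'. The stems whose last vowel is 'i' (gegsigin → gegsigan, borewin → borewan, novsim → novsam) change the last vowel to 'a'.
So sappenpin → sappenpan.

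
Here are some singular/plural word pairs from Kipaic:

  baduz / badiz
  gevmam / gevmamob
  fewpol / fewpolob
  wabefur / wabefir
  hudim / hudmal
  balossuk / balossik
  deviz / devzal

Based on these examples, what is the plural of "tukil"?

tuklal

deviz and baduz both end in -z yet inflect differently (devzal, badiz), so the final letter is not what conditions the rule; the last vowel is.
"tukil" has last vowel 'i'. The stems whose last vowel is 'i' (hudim → hudmal, deviz → devzal) delete the last vowel and add -al.
The other patterns: stems whose last vowel is 'u' change the last vowel to 'i'; stems whose last vowel is 'a' or 'o' add -ob.
So tukil → tuklal.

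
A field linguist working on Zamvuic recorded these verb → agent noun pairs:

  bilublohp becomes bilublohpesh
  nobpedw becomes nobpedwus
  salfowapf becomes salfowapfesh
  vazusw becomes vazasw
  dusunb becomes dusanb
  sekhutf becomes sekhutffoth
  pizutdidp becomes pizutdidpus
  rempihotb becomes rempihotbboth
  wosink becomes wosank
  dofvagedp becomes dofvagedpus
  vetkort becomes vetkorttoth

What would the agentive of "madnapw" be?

madnapwesh

"madnapw" has second-to-last letter 'p'. The one such stem in the data (salfowapf → salfowapfesh) adds -esh, so the same rule applies.
The other patterns: stems whose second-to-last letter is 'r' or 't' double the final consonant and add -oth; stems whose second-to-last letter is 'd' add -us; stems whose second-to-last letter is 'n' or 's' change the last vowel to 'a'.
So madnapw → madnapwesh.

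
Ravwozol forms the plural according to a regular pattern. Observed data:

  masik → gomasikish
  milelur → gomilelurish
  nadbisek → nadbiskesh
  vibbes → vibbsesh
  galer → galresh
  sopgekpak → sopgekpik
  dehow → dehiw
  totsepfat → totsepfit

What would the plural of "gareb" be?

garbesh

masik and nadbisek both end in -k yet inflect differently (gomasikish, nadbiskesh), so the final letter is not what conditions the rule; the last vowel is.
"gareb" has last vowel 'e'. The stems whose last vowel is 'e' (nadbisek → nadbiskesh, vibbes → vibbsesh, galer → galresh) delete the last vowel and add -esh.
So gareb → garbesh.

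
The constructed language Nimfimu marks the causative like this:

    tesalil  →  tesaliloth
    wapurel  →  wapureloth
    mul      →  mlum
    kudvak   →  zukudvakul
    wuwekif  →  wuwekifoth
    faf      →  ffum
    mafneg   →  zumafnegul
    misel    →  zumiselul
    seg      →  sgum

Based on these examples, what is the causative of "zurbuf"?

mul and misel both end in -l yet inflect differently (mlum, zumiselul), so the final letter is not what conditions the rule; the number of vowels is.
"zurbuf" has 2 vowels. The stems with 2 vowels (kudvak → zukudvakul, misel → zumiselul, mafneg → zumafnegul) add zu- … -ul around the stem.
So zurbuf → zuzurbuful.

zuzurbuful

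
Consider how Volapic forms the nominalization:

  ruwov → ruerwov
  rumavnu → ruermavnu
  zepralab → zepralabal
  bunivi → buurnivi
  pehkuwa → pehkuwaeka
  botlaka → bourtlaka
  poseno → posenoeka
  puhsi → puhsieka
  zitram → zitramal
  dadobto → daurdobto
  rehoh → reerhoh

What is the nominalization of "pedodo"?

pedodoeka

pehkuwa and botlaka both end in -a yet inflect differently (pehkuwaeka, bourtlaka), so the final letter is not what conditions the rule; the first letter is.
"pedodo" begins with p-. The stems beginning with p- (puhsi → puhsieka, pehkuwa → pehkuwaeka, poseno → posenoeka) add -eka.
So pedodo → pedodoeka.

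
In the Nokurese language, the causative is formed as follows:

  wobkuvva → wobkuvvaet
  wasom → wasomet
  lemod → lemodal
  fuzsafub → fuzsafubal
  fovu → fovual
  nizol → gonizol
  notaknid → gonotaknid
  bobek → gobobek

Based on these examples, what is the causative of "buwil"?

gobuwil

lemod and notaknid both end in -d yet inflect differently (lemodal, gonotaknid), so the final letter is not what conditions the rule; the first letter is.
"buwil" begins with b-. The one such stem in the data (bobek → gobobek) adds the prefix go-, so the same rule applies.
So buwil → gobuwil.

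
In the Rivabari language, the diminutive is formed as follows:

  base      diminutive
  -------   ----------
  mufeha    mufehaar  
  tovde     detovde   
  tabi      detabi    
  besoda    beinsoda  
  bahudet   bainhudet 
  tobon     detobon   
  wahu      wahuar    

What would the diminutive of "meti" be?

metiar

besoda and mufeha both end in -a yet inflect differently (beinsoda, mufehaar), so the final letter is not what conditions the rule; the first letter is.
"meti" begins with m-. The one such stem in the data (mufeha → mufehaar) adds -ar, so the same rule applies.
The other patterns: stems beginning with t- add the prefix de-; stems beginning with b- insert -in- after the first vowel.
So meti → metiar.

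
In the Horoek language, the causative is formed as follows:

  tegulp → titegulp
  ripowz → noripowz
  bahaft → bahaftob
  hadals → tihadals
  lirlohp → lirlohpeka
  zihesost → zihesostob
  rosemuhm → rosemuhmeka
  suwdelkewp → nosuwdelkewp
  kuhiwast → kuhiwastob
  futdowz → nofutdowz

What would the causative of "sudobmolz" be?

tisudobmolz

tegulp and lirlohp both end in -p yet inflect differently (titegulp, lirlohpeka), so the final letter is not what conditions the rule; the second-to-last letter is.
"sudobmolz" has second-to-last letter 'l'. The stems whose second-to-last letter is 'l' (tegulp → titegulp, hadals → tihadals) add the prefix ti-.
The other patterns: stems whose second-to-last letter is 'h' add -eka; stems whose second-to-last letter is 'w' add the prefix no-; stems whose second-to-last letter is 'f' or 's' add -ob.
So sudobmolz → tisudobmolz.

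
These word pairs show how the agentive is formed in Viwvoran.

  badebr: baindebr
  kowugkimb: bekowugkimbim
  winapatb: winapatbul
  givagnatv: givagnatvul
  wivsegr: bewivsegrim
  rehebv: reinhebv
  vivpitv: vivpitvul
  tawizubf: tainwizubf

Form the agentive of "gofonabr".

"gofonabr" has second-to-last letter 'b'. The stems whose second-to-last letter is 'b' (tawizubf → tainwizubf, badebr → baindebr, rehebv → reinhebv) insert -in- after the first vowel.
The other patterns: stems whose second-to-last letter is 't' add -ul; stems whose second-to-last letter is 'g' or 'm' add be- … -im around the stem.
So gofonabr → goinfonabr.

goinfonabr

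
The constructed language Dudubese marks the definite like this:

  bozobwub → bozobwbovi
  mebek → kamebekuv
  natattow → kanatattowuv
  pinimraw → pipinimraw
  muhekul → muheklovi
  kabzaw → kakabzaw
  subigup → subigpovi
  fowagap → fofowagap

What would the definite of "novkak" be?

nonovkak

subigup and fowagap both end in -p yet inflect differently (subigpovi, fofowagap), so the final letter is not what conditions the rule; the last vowel is.
"novkak" has last vowel 'a'. The stems whose last vowel is 'a' (fowagap → fofowagap, kabzaw → kakabzaw, pinimraw → pipinimraw) repeat the first consonant+vowel as a prefix.
The other patterns: stems whose last vowel is 'u' delete the last vowel and add -ovi; stems whose last vowel is 'e' or 'o' add ka- … -uv around the stem.
So novkak → nonovkak.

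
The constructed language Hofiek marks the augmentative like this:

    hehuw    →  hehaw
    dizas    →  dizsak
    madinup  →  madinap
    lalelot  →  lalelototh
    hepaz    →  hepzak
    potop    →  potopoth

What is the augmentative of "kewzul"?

kewzal

"kewzul" has last vowel 'u'. The stems whose last vowel is 'u' (madinup → madinap, hehuw → hehaw) change the last vowel to 'a'.
The other patterns: stems whose last vowel is 'a' delete the last vowel and add -ak; stems whose last vowel is 'o' add -oth.
So kewzul → kewzal.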